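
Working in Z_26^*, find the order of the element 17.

6

By Lagrange's theorem, ord_26(17) divides φ(26) = φ(2)·φ(13) = 1·12 = 12 = 2^2 · 3.
Divisors of 12: 1, 2, 3, 4, 6, 12.
Check 17^d mod 26 for each divisor in increasing order:
17^1 ≡ 17 (mod 26)
17^2 ≡ 3 (mod 26)
17^3 ≡ 25 (mod 26)
17^4 ≡ 9 (mod 26)
17^6 ≡ 1 (mod 26) ✓
Hence ord(17) = 6.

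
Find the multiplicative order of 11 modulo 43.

ord(11) | φ(43) = 43 − 1 = 42 = 2 · 3 · 7.
Divisors of 42: 1, 2, 3, 6, 7, 14, 21, 42.
Compute 11^d (mod 43) for the divisors d until we hit 1:
11^1 ≡ 11
11^2 ≡ 35
11^3 ≡ 41
11^6 ≡ 4
11^7 ≡ 1
The smallest such exponent is 7, so the order of 11 is 7.

7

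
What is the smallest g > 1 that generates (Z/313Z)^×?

10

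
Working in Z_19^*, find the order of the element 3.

Since 3 ∈ (Z/19Z)^×, its order divides φ(19) = 19 − 1 = 18 = 2 · 3^2.
Divisors of 18: 1, 2, 3, 6, 9, 18.
Evaluate successive powers at the divisors of 18:
3^1 ≡ 3
3^2 ≡ 9
3^3 ≡ 8
3^6 ≡ 7
3^9 ≡ 18
3^18 ≡ 1
Therefore the multiplicative order of 3 modulo 19 is 18.

18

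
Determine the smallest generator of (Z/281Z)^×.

φ(281) = 281 − 1 = 280 = 2^3 · 5 · 7.
Test candidates g = 2, 3, … against the prime factors q ∈ {2, 5, 7} of φ(281): g is a generator iff g^(280/q) ≢ 1 for every such q.
g = 2: 2^140 ≡ 1 — hits 1, so not a primitive root.
g = 3: 3^140 ≡ 280; 3^56 ≡ 86; 3^40 ≡ 249 — none is 1, so 3 is a primitive root.
The smallest primitive root modulo 281 is 3.

3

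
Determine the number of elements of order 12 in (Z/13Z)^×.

4

φ(13) = 13 − 1 = 12 = 2^2 · 3.
(Z/13Z)^× is cyclic (|G| = 12); a cyclic group of order m has exactly φ(d) elements of each order d | m, and none otherwise.
12 = 2^2 · 3 divides 12, and φ(12) = 4.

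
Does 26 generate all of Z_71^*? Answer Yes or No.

No

φ(71) = 71 − 1 = 70 = 2 · 5 · 7.
26 is a primitive root mod 71 iff 26^(φ(71)/q) ≢ 1 for every prime q | φ(71), i.e. q ∈ {2, 5, 7}.
26^35 ≡ 70 (mod 71)  [q = 2: ≢ 1 ✓]
26^14 ≡ 1 (mod 71)  [q = 5: ≡ 1 ✗]
26^10 ≡ 32 (mod 71)  [q = 7: ≢ 1 ✓]
Since 26^14 ≡ 1, the order of 26 divides 14 < 70, so 26 is not a primitive root.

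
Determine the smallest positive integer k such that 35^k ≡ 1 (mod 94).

The order of 35 must divide φ(94) = φ(2)·φ(47) = 1·46 = 46 = 2 · 23.
Divisors of 46: 1, 2, 23, 46.
Compute 35^d (mod 94) for the divisors d until we hit 1:
35^1 ≡ 35 (mod 94)
35^2 ≡ 3 (mod 94)
35^23 ≡ 93 (mod 94)
35^46 ≡ 1 (mod 94) ✓
Hence ord(35) = 46.

46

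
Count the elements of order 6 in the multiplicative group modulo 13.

φ(13) = 13 − 1 = 12 = 2^2 · 3.
Since (Z/13Z)^× is cyclic of order 12, the number of elements of order d is φ(d) when d | 12 and 0 otherwise.
6 = 2 · 3 divides 12, and φ(6) = 2.

2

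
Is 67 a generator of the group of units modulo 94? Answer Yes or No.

Yes

φ(94) = φ(2)·φ(47) = 1·46 = 46 = 2 · 23.
It suffices to check that the order of 67 is not a proper divisor of 46: compute 67^(46/q) for q ∈ {2, 23}.
67^23 ≡ 93 (mod 94)  [q = 2: ≢ 1 ✓]
67^2 ≡ 71 (mod 94)  [q = 23: ≢ 1 ✓]
All checks pass, so 67 has order 46 and is a primitive root modulo 94.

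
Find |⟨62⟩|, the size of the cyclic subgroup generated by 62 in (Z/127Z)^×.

63

The order of 62 must divide φ(127) = 127 − 1 = 126 = 2 · 3^2 · 7.
Divisors of 126: 1, 2, 3, 6, 7, 9, 14, 18, 21, 42, 63, 126.
Evaluate successive powers at the divisors of 126:
62^1 ≡ 62
62^2 ≡ 34
62^3 ≡ 76
62^6 ≡ 61
62^7 ≡ 99
62^9 ≡ 64
62^14 ≡ 22
62^18 ≡ 32
62^21 ≡ 19
62^42 ≡ 107
62^63 ≡ 1
Therefore the multiplicative order of 62 modulo 127 is 63.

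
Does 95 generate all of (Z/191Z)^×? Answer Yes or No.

Yes

φ(191) = 191 − 1 = 190 = 2 · 5 · 19.
Test 95^(190/q) mod 191 for each prime factor q of 190:
95^95 ≡ 190 (mod 191)  [q = 2: ≢ 1 ✓]
95^38 ≡ 39 (mod 191)  [q = 5: ≢ 1 ✓]
95^10 ≡ 36 (mod 191)  [q = 19: ≢ 1 ✓]
All checks pass, so 95 has order 190 and is a primitive root modulo 191.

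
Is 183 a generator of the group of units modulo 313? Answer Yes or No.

Yes

φ(313) = 313 − 1 = 312 = 2^3 · 3 · 13.
Test 183^(312/q) mod 313 for each prime factor q of 312:
183^156 ≡ 312 (mod 313)  [q = 2: ≢ 1 ✓]
183^104 ≡ 98 (mod 313)  [q = 3: ≢ 1 ✓]
183^24 ≡ 27 (mod 313)  [q = 13: ≢ 1 ✓]
Every test exponent gives a nontrivial residue, hence 183 generates the full group.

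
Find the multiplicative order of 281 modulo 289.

By Lagrange's theorem, ord_289(281) divides φ(289) = φ(17^2) = 17·(17−1) = 272 = 2^4 · 17.
Divisors of 272: 1, 2, 4, 8, 16, 17, 34, 68, 136, 272.
Test each divisor d:
281^1 ≡ 281 (mod 289)
281^2 ≡ 64 (mod 289)
281^4 ≡ 50 (mod 289)
281^8 ≡ 188 (mod 289)
281^16 ≡ 86 (mod 289)
281^17 ≡ 179 (mod 289)
281^34 ≡ 251 (mod 289)
281^68 ≡ 288 (mod 289)
281^136 ≡ 1 (mod 289) ✓
So ord_289(281) = 136.

136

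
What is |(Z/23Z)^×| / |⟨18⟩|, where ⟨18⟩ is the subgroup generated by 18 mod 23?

ord(18) | φ(23) = 23 − 1 = 22 = 2 · 11.
Divisors of 22: 1, 2, 11, 22.
Evaluate successive powers at the divisors of 22:
18^1 ≡ 18 (mod 23)
18^2 ≡ 2 (mod 23)
18^11 ≡ 1 (mod 23) ✓
Thus |⟨18⟩| = ord(18) = 11.
The index is φ(23) / ord(18) = 22 / 11 = 2.

2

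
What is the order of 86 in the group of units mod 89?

88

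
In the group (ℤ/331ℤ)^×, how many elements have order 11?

10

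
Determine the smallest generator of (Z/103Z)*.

φ(103) = 103 − 1 = 102 = 2 · 3 · 17.
Test candidates g = 2, 3, … against the prime factors q ∈ {2, 3, 17} of φ(103): g is a generator iff g^(102/q) ≢ 1 for every such q.
g = 2: 2^51 ≡ 1 — hits 1, so not a primitive root.
g = 3: 3^51 ≡ 102; 3^34 ≡ 1 — hits 1, so not a primitive root.
g = 4: 4^51 ≡ 1 — hits 1, so not a primitive root.
g = 5: 5^51 ≡ 102; 5^34 ≡ 56; 5^6 ≡ 72 — none is 1, so 5 is a primitive root.
The smallest primitive root modulo 103 is 5.

5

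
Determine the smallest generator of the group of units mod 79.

φ(79) = 79 − 1 = 78 = 2 · 3 · 13.
Test candidates g = 2, 3, … against the prime factors q ∈ {2, 3, 13} of φ(79): g is a generator iff g^(78/q) ≢ 1 for every such q.
g = 2: 2^39 ≡ 1 — hits 1, so not a primitive root.
g = 3: 3^39 ≡ 78; 3^26 ≡ 23; 3^6 ≡ 18 — none is 1, so 3 is a primitive root.
So 3 is the smallest generator of (Z/79Z)^×.

3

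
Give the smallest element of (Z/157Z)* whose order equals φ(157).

φ(157) = 157 − 1 = 156 = 2^2 · 3 · 13.
Test candidates g = 2, 3, … against the prime factors q ∈ {2, 3, 13} of φ(157): g is a generator iff g^(156/q) ≢ 1 for every such q.
g = 2: 2^78 ≡ 156; 2^52 ≡ 1 — hits 1, so not a primitive root.
g = 3: 3^78 ≡ 1 — hits 1, so not a primitive root.
g = 4: 4^78 ≡ 1 — hits 1, so not a primitive root.
g = 5: 5^78 ≡ 156; 5^52 ≡ 12; 5^12 ≡ 130 — none is 1, so 5 is a primitive root.
So 5 is the smallest generator of (Z/157Z)^×.

5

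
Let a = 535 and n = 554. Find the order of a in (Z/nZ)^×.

The order of 535 must divide φ(554) = φ(2)·φ(277) = 1·276 = 276 = 2^2 · 3 · 23.
Divisors of 276: 1, 2, 3, 4, 6, 12, 23, 46, 69, 92, 138, 276.
Evaluate successive powers at the divisors of 276:
535^1 ≡ 535
535^2 ≡ 361
535^3 ≡ 343
535^4 ≡ 131
535^6 ≡ 201
535^12 ≡ 513
535^23 ≡ 553
535^46 ≡ 1
Hence ord(535) = 46.

46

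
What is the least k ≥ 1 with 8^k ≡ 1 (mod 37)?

The order of 8 must divide φ(37) = 37 − 1 = 36 = 2^2 · 3^2.
Divisors of 36: 1, 2, 3, 4, 6, 9, 12, 18, 36.
Evaluate successive powers at the divisors of 36:
8^1 ≡ 8
8^2 ≡ 27
8^3 ≡ 31
8^4 ≡ 26
8^6 ≡ 36
8^9 ≡ 6
8^12 ≡ 1
Therefore the multiplicative order of 8 modulo 37 is 12.

12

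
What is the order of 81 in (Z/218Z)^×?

27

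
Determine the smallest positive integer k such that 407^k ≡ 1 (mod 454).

226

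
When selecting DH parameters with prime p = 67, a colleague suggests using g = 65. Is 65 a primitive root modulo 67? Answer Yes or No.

No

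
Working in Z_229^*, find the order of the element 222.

ord(222) | φ(229) = 229 − 1 = 228 = 2^2 · 3 · 19.
Divisors of 228: 1, 2, 3, 4, 6, 12, 19, 38, 57, 76, 114, 228.
Check 222^d mod 229 for each divisor in increasing order:
222^1 ≡ 222 (mod 229)
222^2 ≡ 49 (mod 229)
222^3 ≡ 115 (mod 229)
222^4 ≡ 111 (mod 229)
222^6 ≡ 172 (mod 229)
222^12 ≡ 43 (mod 229)
222^19 ≡ 211 (mod 229)
222^38 ≡ 95 (mod 229)
222^57 ≡ 122 (mod 229)
222^76 ≡ 94 (mod 229)
222^114 ≡ 228 (mod 229)
222^228 ≡ 1 (mod 229) ✓
Hence ord(222) = 228.

228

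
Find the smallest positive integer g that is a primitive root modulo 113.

φ(113) = 113 − 1 = 112 = 2^4 · 7.
Test candidates g = 2, 3, … against the prime factors q ∈ {2, 7} of φ(113): g is a generator iff g^(112/q) ≢ 1 for every such q.
g = 2: 2^56 ≡ 1 — hits 1, so not a primitive root.
g = 3: 3^56 ≡ 112; 3^16 ≡ 49 — none is 1, so 3 is a primitive root.
So 3 is the smallest generator of (Z/113Z)^×.

3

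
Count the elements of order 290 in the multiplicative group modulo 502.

0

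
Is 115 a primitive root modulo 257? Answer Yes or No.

Yes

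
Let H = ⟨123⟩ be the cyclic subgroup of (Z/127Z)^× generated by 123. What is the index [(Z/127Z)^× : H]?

9

Since 123 ∈ (Z/127Z)^×, its order divides φ(127) = 127 − 1 = 126 = 2 · 3^2 · 7.
Divisors of 126: 1, 2, 3, 6, 7, 9, 14, 18, 21, 42, 63, 126.
Evaluate successive powers at the divisors of 126:
123^1 ≡ 123 (mod 127)
123^2 ≡ 16 (mod 127)
123^3 ≡ 63 (mod 127)
123^6 ≡ 32 (mod 127)
123^7 ≡ 126 (mod 127)
123^9 ≡ 111 (mod 127)
123^14 ≡ 1 (mod 127) ✓
Thus |⟨123⟩| = ord(123) = 14.
The index is φ(127) / ord(123) = 126 / 14 = 9.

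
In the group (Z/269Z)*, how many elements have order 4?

2

φ(269) = 269 − 1 = 268 = 2^2 · 67.
(Z/269Z)^× is cyclic (|G| = 268); a cyclic group of order m has exactly φ(d) elements of each order d | m, and none otherwise.
4 = 2^2 divides 268, and φ(4) = 2.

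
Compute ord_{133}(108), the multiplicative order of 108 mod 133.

ord(108) | φ(133) = φ(7·19) = (7−1)·(19−1) = 6·18 = 108 = 2^2 · 3^3.
Divisors of 108: 1, 2, 3, 4, 6, 9, 12, 18, 27, 36, 54, 108.
Evaluate successive powers at the divisors of 108:
108^1 ≡ 108
108^2 ≡ 93
108^3 ≡ 69
108^4 ≡ 4
108^6 ≡ 106
108^9 ≡ 132
108^12 ≡ 64
108^18 ≡ 1
Hence ord(108) = 18.

18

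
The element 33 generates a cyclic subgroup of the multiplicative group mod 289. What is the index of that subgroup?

ord(33) | φ(289) = φ(17^2) = 17·(17−1) = 272 = 2^4 · 17.
Divisors of 272: 1, 2, 4, 8, 16, 17, 34, 68, 136, 272.
Check 33^d mod 289 for each divisor in increasing order:
33^1 ≡ 33 (mod 289)
33^2 ≡ 222 (mod 289)
33^4 ≡ 154 (mod 289)
33^8 ≡ 18 (mod 289)
33^16 ≡ 35 (mod 289)
33^17 ≡ 288 (mod 289)
33^34 ≡ 1 (mod 289) ✓
Thus |⟨33⟩| = ord(33) = 34.
Index = |(Z/289Z)^×| / |⟨33⟩| = 272 / 34 = 8.

8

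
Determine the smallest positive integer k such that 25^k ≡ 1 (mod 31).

3

Since 25 ∈ (Z/31Z)^×, its order divides φ(31) = 31 − 1 = 30 = 2 · 3 · 5.
Divisors of 30: 1, 2, 3, 5, 6, 10, 15, 30.
Evaluate successive powers at the divisors of 30:
25^1 ≡ 25 (mod 31)
25^2 ≡ 5 (mod 31)
25^3 ≡ 1 (mod 31) ✓
Therefore the multiplicative order of 25 modulo 31 is 3.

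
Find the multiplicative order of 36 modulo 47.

The order of 36 must divide φ(47) = 47 − 1 = 46 = 2 · 23.
Divisors of 46: 1, 2, 23, 46.
Evaluate successive powers at the divisors of 46:
36^1 ≡ 36
36^2 ≡ 27
36^23 ≡ 1
So ord_47(36) = 23.

23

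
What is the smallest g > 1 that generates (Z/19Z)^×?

2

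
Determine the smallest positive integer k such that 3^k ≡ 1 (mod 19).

By Lagrange's theorem, ord_19(3) divides φ(19) = 19 − 1 = 18 = 2 · 3^2.
Divisors of 18: 1, 2, 3, 6, 9, 18.
Evaluate successive powers at the divisors of 18:
3^1 ≡ 3
3^2 ≡ 9
3^3 ≡ 8
3^6 ≡ 7
3^9 ≡ 18
3^18 ≡ 1
Hence ord(3) = 18.

18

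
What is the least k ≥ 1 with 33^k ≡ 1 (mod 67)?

33

The order of 33 must divide φ(67) = 67 − 1 = 66 = 2 · 3 · 11.
Divisors of 66: 1, 2, 3, 6, 11, 22, 33, 66.
Check 33^d mod 67 for each divisor in increasing order:
33^1 ≡ 33 (mod 67)
33^2 ≡ 17 (mod 67)
33^3 ≡ 25 (mod 67)
33^6 ≡ 22 (mod 67)
33^11 ≡ 37 (mod 67)
33^22 ≡ 29 (mod 67)
33^33 ≡ 1 (mod 67) ✓
The smallest such exponent is 33, so the order of 33 is 33.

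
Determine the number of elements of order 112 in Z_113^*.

φ(113) = 113 − 1 = 112 = 2^4 · 7.
In a cyclic group of order 112, there are φ(d) elements of order d for each divisor d of 112, and zero for non-divisors.
112 = 2^4 · 7 divides 112, and φ(112) = 48.

48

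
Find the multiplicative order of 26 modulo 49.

42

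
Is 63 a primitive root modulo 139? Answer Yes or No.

φ(139) = 139 − 1 = 138 = 2 · 3 · 23.
An element g generates (Z/139Z)^× iff g^(138/q) ≢ 1 (mod 139) for each prime q ∈ {2, 3, 23}.
63^69 ≡ 1 (mod 139)  [q = 2: ≡ 1 ✗]
63^46 ≡ 1 (mod 139)  [q = 3: ≡ 1 ✗]
63^6 ≡ 57 (mod 139)  [q = 23: ≢ 1 ✓]
63^69 ≡ 1 shows ord(63) | 69, strictly less than φ(139); not a primitive root.

No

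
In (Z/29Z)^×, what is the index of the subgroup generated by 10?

1

By Lagrange's theorem, ord_29(10) divides φ(29) = 29 − 1 = 28 = 2^2 · 7.
Divisors of 28: 1, 2, 4, 7, 14, 28.
Compute 10^d (mod 29) for the divisors d until we hit 1:
10^1 ≡ 10 (mod 29)
10^2 ≡ 13 (mod 29)
10^4 ≡ 24 (mod 29)
10^7 ≡ 17 (mod 29)
10^14 ≡ 28 (mod 29)
10^28 ≡ 1 (mod 29) ✓
The order of 10 is 28, so the subgroup it generates has 28 elements.
Index = |(Z/29Z)^×| / |⟨10⟩| = 28 / 28 = 1.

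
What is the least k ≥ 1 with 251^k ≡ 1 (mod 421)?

84

By Lagrange's theorem, ord_421(251) divides φ(421) = 421 − 1 = 420 = 2^2 · 3 · 5 · 7.
Divisors of 420: 1, 2, 3, 4, 5, 6, 7, 10, 12, 14, 15, 20, 21, 28, 30, 35, 42, 60, 70, 84, 105, 140, 210, 420.
Test each divisor d:
251^1 ≡ 251 (mod 421)
251^2 ≡ 272 (mod 421)
251^3 ≡ 70 (mod 421)
251^4 ≡ 309 (mod 421)
251^5 ≡ 95 (mod 421)
251^6 ≡ 269 (mod 421)
251^7 ≡ 159 (mod 421)
251^10 ≡ 184 (mod 421)
251^12 ≡ 370 (mod 421)
251^14 ≡ 21 (mod 421)
251^15 ≡ 219 (mod 421)
251^20 ≡ 176 (mod 421)
251^21 ≡ 392 (mod 421)
251^28 ≡ 20 (mod 421)
251^30 ≡ 388 (mod 421)
251^35 ≡ 233 (mod 421)
251^42 ≡ 420 (mod 421)
251^60 ≡ 247 (mod 421)
251^70 ≡ 401 (mod 421)
251^84 ≡ 1 (mod 421) ✓
Hence ord(251) = 84.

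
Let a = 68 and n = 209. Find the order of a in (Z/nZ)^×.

30

The order of 68 must divide φ(209) = φ(11·19) = (11−1)·(19−1) = 10·18 = 180 = 2^2 · 3^2 · 5.
Divisors of 180: 1, 2, 3, 4, 5, 6, 9, 10, 12, 15, 18, 20, 30, 36, 45, 60, 90, 180.
Compute 68^d (mod 209) for the divisors d until we hit 1:
68^1 ≡ 68
68^2 ≡ 26
68^3 ≡ 96
68^4 ≡ 49
68^5 ≡ 197
68^6 ≡ 20
68^9 ≡ 39
68^10 ≡ 144
68^12 ≡ 191
68^15 ≡ 153
68^18 ≡ 58
68^20 ≡ 45
68^30 ≡ 1
The smallest such exponent is 30, so the order of 68 is 30.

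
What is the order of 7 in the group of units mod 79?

78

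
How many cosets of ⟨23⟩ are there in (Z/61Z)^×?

3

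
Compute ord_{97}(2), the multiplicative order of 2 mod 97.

48

Since 2 ∈ (Z/97Z)^×, its order divides φ(97) = 97 − 1 = 96 = 2^5 · 3.
Divisors of 96: 1, 2, 3, 4, 6, 8, 12, 16, 24, 32, 48, 96.
Test each divisor d:
2^1 ≡ 2 (mod 97)
2^2 ≡ 4 (mod 97)
2^3 ≡ 8 (mod 97)
2^4 ≡ 16 (mod 97)
2^6 ≡ 64 (mod 97)
2^8 ≡ 62 (mod 97)
2^12 ≡ 22 (mod 97)
2^16 ≡ 61 (mod 97)
2^24 ≡ 96 (mod 97)
2^32 ≡ 35 (mod 97)
2^48 ≡ 1 (mod 97) ✓
Therefore the multiplicative order of 2 modulo 97 is 48.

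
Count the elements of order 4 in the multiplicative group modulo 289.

2

φ(289) = φ(17^2) = 17·(17−1) = 272 = 2^4 · 17.
(Z/289Z)^× is cyclic (|G| = 272); a cyclic group of order m has exactly φ(d) elements of each order d | m, and none otherwise.
4 = 2^2 divides 272, and φ(4) = 2.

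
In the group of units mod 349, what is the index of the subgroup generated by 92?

Since 92 ∈ (Z/349Z)^×, its order divides φ(349) = 349 − 1 = 348 = 2^2 · 3 · 29.
Divisors of 348: 1, 2, 3, 4, 6, 12, 29, 58, 87, 116, 174, 348.
Test each divisor d:
92^1 ≡ 92 (mod 349)
92^2 ≡ 88 (mod 349)
92^3 ≡ 69 (mod 349)
92^4 ≡ 66 (mod 349)
92^6 ≡ 224 (mod 349)
92^12 ≡ 269 (mod 349)
92^29 ≡ 348 (mod 349)
92^58 ≡ 1 (mod 349) ✓
So ord_349(92) = 58, hence |⟨92⟩| = 58.
[(Z/349Z)^× : ⟨92⟩] = 348/58 = 6.

6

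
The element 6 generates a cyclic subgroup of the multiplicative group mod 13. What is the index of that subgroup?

ord(6) | φ(13) = 13 − 1 = 12 = 2^2 · 3.
Divisors of 12: 1, 2, 3, 4, 6, 12.
Test each divisor d:
6^1 ≡ 6
6^2 ≡ 10
6^3 ≡ 8
6^4 ≡ 9
6^6 ≡ 12
6^12 ≡ 1
So ord_13(6) = 12, hence |⟨6⟩| = 12.
The index is φ(13) / ord(6) = 12 / 12 = 1.

1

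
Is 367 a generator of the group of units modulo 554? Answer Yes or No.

No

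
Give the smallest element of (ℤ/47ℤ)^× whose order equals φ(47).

5

φ(47) = 47 − 1 = 46 = 2 · 23.
g is a primitive root iff g^(46/q) ≢ 1 (mod 47) for each prime q ∈ {2, 23}.
g = 2: 2^23 ≡ 1 — hits 1, so not a primitive root.
g = 3: 3^23 ≡ 1 — hits 1, so not a primitive root.
g = 4: 4^23 ≡ 1 — hits 1, so not a primitive root.
g = 5: 5^23 ≡ 46; 5^2 ≡ 25 — none is 1, so 5 is a primitive root.
The smallest primitive root modulo 47 is 5.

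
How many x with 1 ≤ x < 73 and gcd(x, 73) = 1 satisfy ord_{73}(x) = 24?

8

φ(73) = 73 − 1 = 72 = 2^3 · 3^2.
In a cyclic group of order 72, there are φ(d) elements of order d for each divisor d of 72, and zero for non-divisors.
24 = 2^3 · 3 divides 72, and φ(24) = 8.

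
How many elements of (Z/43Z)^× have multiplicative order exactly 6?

2

φ(43) = 43 − 1 = 42 = 2 · 3 · 7.
Since (Z/43Z)^× is cyclic of order 42, the number of elements of order d is φ(d) when d | 42 and 0 otherwise.
6 = 2 · 3 divides 42, and φ(6) = 2.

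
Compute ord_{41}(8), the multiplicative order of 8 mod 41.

20

By Lagrange's theorem, ord_41(8) divides φ(41) = 41 − 1 = 40 = 2^3 · 5.
Divisors of 40: 1, 2, 4, 5, 8, 10, 20, 40.
Evaluate successive powers at the divisors of 40:
8^1 ≡ 8 (mod 41)
8^2 ≡ 23 (mod 41)
8^4 ≡ 37 (mod 41)
8^5 ≡ 9 (mod 41)
8^8 ≡ 16 (mod 41)
8^10 ≡ 40 (mod 41)
8^20 ≡ 1 (mod 41) ✓
Hence ord(8) = 20.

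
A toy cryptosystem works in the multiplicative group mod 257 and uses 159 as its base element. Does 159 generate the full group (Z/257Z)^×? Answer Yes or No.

No

φ(257) = 257 − 1 = 256 = 2^8.
Test 159^(256/q) mod 257 for each prime factor q of 256:
159^128 ≡ 1 (mod 257)  [q = 2: ≡ 1 ✗]
The check at q = 2 fails, so 159 generates a proper subgroup.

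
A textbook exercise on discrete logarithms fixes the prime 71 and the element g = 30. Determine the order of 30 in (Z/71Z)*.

ord(30) | φ(71) = 71 − 1 = 70 = 2 · 5 · 7.
Divisors of 70: 1, 2, 5, 7, 10, 14, 35, 70.
Test each divisor d:
30^1 ≡ 30
30^2 ≡ 48
30^5 ≡ 37
30^7 ≡ 1
So ord_71(30) = 7.

7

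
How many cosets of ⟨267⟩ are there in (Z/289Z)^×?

1

Since 267 ∈ (Z/289Z)^×, its order divides φ(289) = φ(17^2) = 17·(17−1) = 272 = 2^4 · 17.
Divisors of 272: 1, 2, 4, 8, 16, 17, 34, 68, 136, 272.
Test each divisor d:
267^1 ≡ 267 (mod 289)
267^2 ≡ 195 (mod 289)
267^4 ≡ 166 (mod 289)
267^8 ≡ 101 (mod 289)
267^16 ≡ 86 (mod 289)
267^17 ≡ 131 (mod 289)
267^34 ≡ 110 (mod 289)
267^68 ≡ 251 (mod 289)
267^136 ≡ 288 (mod 289)
267^272 ≡ 1 (mod 289) ✓
So ord_289(267) = 272, hence |⟨267⟩| = 272.
Index = |(Z/289Z)^×| / |⟨267⟩| = 272 / 272 = 1.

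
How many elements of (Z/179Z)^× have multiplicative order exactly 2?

φ(179) = 179 − 1 = 178 = 2 · 89.
Since (Z/179Z)^× is cyclic of order 178, the number of elements of order d is φ(d) when d | 178 and 0 otherwise.
2 | 178, and φ(2) = 2 − 1 = 1.

1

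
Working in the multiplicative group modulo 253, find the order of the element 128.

The order of 128 must divide φ(253) = φ(11·23) = (11−1)·(23−1) = 10·22 = 220 = 2^2 · 5 · 11.
Divisors of 220: 1, 2, 4, 5, 10, 11, 20, 22, 44, 55, 110, 220.
Evaluate successive powers at the divisors of 220:
128^1 ≡ 128 (mod 253)
128^2 ≡ 192 (mod 253)
128^4 ≡ 179 (mod 253)
128^5 ≡ 142 (mod 253)
128^10 ≡ 177 (mod 253)
128^11 ≡ 139 (mod 253)
128^20 ≡ 210 (mod 253)
128^22 ≡ 93 (mod 253)
128^44 ≡ 47 (mod 253)
128^55 ≡ 208 (mod 253)
128^110 ≡ 1 (mod 253) ✓
The smallest such exponent is 110, so the order of 128 is 110.

110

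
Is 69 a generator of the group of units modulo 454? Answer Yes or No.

φ(454) = φ(2)·φ(227) = 1·226 = 226 = 2 · 113.
An element g generates (Z/454Z)^× iff g^(226/q) ≢ 1 (mod 454) for each prime q ∈ {2, 113}.
69^113 ≡ 1 (mod 454)  [q = 2: ≡ 1 ✗]
69^2 ≡ 221 (mod 454)  [q = 113: ≢ 1 ✓]
Since 69^113 ≡ 1, the order of 69 divides 113 < 226, so 69 is not a primitive root.

No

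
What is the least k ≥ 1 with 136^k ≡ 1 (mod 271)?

135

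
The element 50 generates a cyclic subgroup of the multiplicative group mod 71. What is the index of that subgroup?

The order of 50 must divide φ(71) = 71 − 1 = 70 = 2 · 5 · 7.
Divisors of 70: 1, 2, 5, 7, 10, 14, 35, 70.
Test each divisor d:
50^1 ≡ 50 (mod 71)
50^2 ≡ 15 (mod 71)
50^5 ≡ 32 (mod 71)
50^7 ≡ 54 (mod 71)
50^10 ≡ 30 (mod 71)
50^14 ≡ 5 (mod 71)
50^35 ≡ 1 (mod 71) ✓
So ord_71(50) = 35, hence |⟨50⟩| = 35.
The index is φ(71) / ord(50) = 70 / 35 = 2.

2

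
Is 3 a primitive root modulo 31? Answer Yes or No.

Yes

φ(31) = 31 − 1 = 30 = 2 · 3 · 5.
Test 3^(30/q) mod 31 for each prime factor q of 30:
3^15 ≡ 30 (mod 31)  [q = 2: ≢ 1 ✓]
3^10 ≡ 25 (mod 31)  [q = 3: ≢ 1 ✓]
3^6 ≡ 16 (mod 31)  [q = 5: ≢ 1 ✓]
All checks pass, so 3 has order 30 and is a primitive root modulo 31.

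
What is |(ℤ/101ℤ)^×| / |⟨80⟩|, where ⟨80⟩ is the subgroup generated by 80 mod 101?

The order of 80 must divide φ(101) = 101 − 1 = 100 = 2^2 · 5^2.
Divisors of 100: 1, 2, 4, 5, 10, 20, 25, 50, 100.
Test each divisor d:
80^1 ≡ 80
80^2 ≡ 37
80^4 ≡ 56
80^5 ≡ 36
80^10 ≡ 84
80^20 ≡ 87
80^25 ≡ 1
Thus |⟨80⟩| = ord(80) = 25.
The index is φ(101) / ord(80) = 100 / 25 = 4.

4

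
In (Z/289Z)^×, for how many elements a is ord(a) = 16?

8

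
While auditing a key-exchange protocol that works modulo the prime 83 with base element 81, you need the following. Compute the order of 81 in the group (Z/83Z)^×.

41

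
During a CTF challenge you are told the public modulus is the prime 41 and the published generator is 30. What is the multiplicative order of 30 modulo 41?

40

The order of 30 must divide φ(41) = 41 − 1 = 40 = 2^3 · 5.
Divisors of 40: 1, 2, 4, 5, 8, 10, 20, 40.
Compute 30^d (mod 41) for the divisors d until we hit 1:
30^1 ≡ 30 (mod 41)
30^2 ≡ 39 (mod 41)
30^4 ≡ 4 (mod 41)
30^5 ≡ 38 (mod 41)
30^8 ≡ 16 (mod 41)
30^10 ≡ 9 (mod 41)
30^20 ≡ 40 (mod 41)
30^40 ≡ 1 (mod 41) ✓
The smallest such exponent is 40, so the order of 30 is 40.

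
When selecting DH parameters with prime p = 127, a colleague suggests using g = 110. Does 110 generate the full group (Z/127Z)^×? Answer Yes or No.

Yes

φ(127) = 127 − 1 = 126 = 2 · 3^2 · 7.
110 is a primitive root mod 127 iff 110^(φ(127)/q) ≢ 1 for every prime q | φ(127), i.e. q ∈ {2, 3, 7}.
110^63 ≡ 126 (mod 127)  [q = 2: ≢ 1 ✓]
110^42 ≡ 19 (mod 127)  [q = 3: ≢ 1 ✓]
110^18 ≡ 64 (mod 127)  [q = 7: ≢ 1 ✓]
None equal 1, so ord_127(110) = 126: 110 is a primitive root.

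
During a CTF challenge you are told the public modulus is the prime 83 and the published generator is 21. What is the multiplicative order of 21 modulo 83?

41

By Lagrange's theorem, ord_83(21) divides φ(83) = 83 − 1 = 82 = 2 · 41.
Divisors of 82: 1, 2, 41, 82.
Compute 21^d (mod 83) for the divisors d until we hit 1:
21^1 ≡ 21 (mod 83)
21^2 ≡ 26 (mod 83)
21^41 ≡ 1 (mod 83) ✓
So ord_83(21) = 41.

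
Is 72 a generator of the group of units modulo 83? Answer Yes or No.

Yes

φ(83) = 83 − 1 = 82 = 2 · 41.
An element g generates (Z/83Z)^× iff g^(82/q) ≢ 1 (mod 83) for each prime q ∈ {2, 41}.
72^41 ≡ 82 (mod 83)  [q = 2: ≢ 1 ✓]
72^2 ≡ 38 (mod 83)  [q = 41: ≢ 1 ✓]
All checks pass, so 72 has order 82 and is a primitive root modulo 83.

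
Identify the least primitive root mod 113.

3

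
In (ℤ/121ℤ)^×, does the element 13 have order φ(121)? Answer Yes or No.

Yes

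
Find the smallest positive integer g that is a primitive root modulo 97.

5

φ(97) = 97 − 1 = 96 = 2^5 · 3.
Test candidates g = 2, 3, … against the prime factors q ∈ {2, 3} of φ(97): g is a generator iff g^(96/q) ≢ 1 for every such q.
g = 2: 2^48 ≡ 1 — hits 1, so not a primitive root.
g = 3: 3^48 ≡ 1 — hits 1, so not a primitive root.
g = 4: 4^48 ≡ 1 — hits 1, so not a primitive root.
g = 5: 5^48 ≡ 96; 5^32 ≡ 35 — none is 1, so 5 is a primitive root.
Hence the least primitive root of 97 is 5.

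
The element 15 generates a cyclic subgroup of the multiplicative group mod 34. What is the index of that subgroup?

2

The order of 15 must divide φ(34) = φ(2)·φ(17) = 1·16 = 16 = 2^4.
Divisors of 16: 1, 2, 4, 8, 16.
Test each divisor d:
15^1 ≡ 15
15^2 ≡ 21
15^4 ≡ 33
15^8 ≡ 1
The order of 15 is 8, so the subgroup it generates has 8 elements.
[(Z/34Z)^× : ⟨15⟩] = 16/8 = 2.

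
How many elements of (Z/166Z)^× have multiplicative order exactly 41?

φ(166) = φ(2)·φ(83) = 1·82 = 82 = 2 · 41.
(Z/166Z)^× is cyclic (|G| = 82); a cyclic group of order m has exactly φ(d) elements of each order d | m, and none otherwise.
41 | 82, and φ(41) = 41 − 1 = 40.

40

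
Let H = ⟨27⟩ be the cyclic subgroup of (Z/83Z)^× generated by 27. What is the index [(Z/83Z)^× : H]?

2

The order of 27 must divide φ(83) = 83 − 1 = 82 = 2 · 41.
Divisors of 82: 1, 2, 41, 82.
Evaluate successive powers at the divisors of 82:
27^1 ≡ 27 (mod 83)
27^2 ≡ 65 (mod 83)
27^41 ≡ 1 (mod 83) ✓
The order of 27 is 41, so the subgroup it generates has 41 elements.
Index = |(Z/83Z)^×| / |⟨27⟩| = 82 / 41 = 2.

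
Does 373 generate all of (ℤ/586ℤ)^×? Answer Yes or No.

Yes

φ(586) = φ(2)·φ(293) = 1·292 = 292 = 2^2 · 73.
Test 373^(292/q) mod 586 for each prime factor q of 292:
373^146 ≡ 585 (mod 586)  [q = 2: ≢ 1 ✓]
373^4 ≡ 65 (mod 586)  [q = 73: ≢ 1 ✓]
Every test exponent gives a nontrivial residue, hence 373 generates the full group.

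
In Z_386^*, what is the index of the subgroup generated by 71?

3

ord(71) | φ(386) = φ(2)·φ(193) = 1·192 = 192 = 2^6 · 3.
Divisors of 192: 1, 2, 3, 4, 6, 8, 12, 16, 24, 32, 48, 64, 96, 192.
Compute 71^d (mod 386) for the divisors d until we hit 1:
71^1 ≡ 71 (mod 386)
71^2 ≡ 23 (mod 386)
71^3 ≡ 89 (mod 386)
71^4 ≡ 143 (mod 386)
71^6 ≡ 201 (mod 386)
71^8 ≡ 377 (mod 386)
71^12 ≡ 257 (mod 386)
71^16 ≡ 81 (mod 386)
71^24 ≡ 43 (mod 386)
71^32 ≡ 385 (mod 386)
71^48 ≡ 305 (mod 386)
71^64 ≡ 1 (mod 386) ✓
So ord_386(71) = 64, hence |⟨71⟩| = 64.
[(Z/386Z)^× : ⟨71⟩] = 192/64 = 3.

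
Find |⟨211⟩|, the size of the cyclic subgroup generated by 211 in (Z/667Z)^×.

308

ord(211) | φ(667) = φ(23·29) = (23−1)·(29−1) = 22·28 = 616 = 2^3 · 7 · 11.
Divisors of 616: 1, 2, 4, 7, 8, 11, 14, 22, 28, 44, 56, 77, 88, 154, 308, 616.
Compute 211^d (mod 667) for the divisors d until we hit 1:
211^1 ≡ 211
211^2 ≡ 499
211^4 ≡ 210
211^7 ≡ 307
211^8 ≡ 78
211^11 ≡ 438
211^14 ≡ 202
211^22 ≡ 415
211^28 ≡ 117
211^44 ≡ 139
211^56 ≡ 349
211^77 ≡ 70
211^88 ≡ 645
211^154 ≡ 231
211^308 ≡ 1
Hence ord(211) = 308.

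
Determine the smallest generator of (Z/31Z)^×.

φ(31) = 31 − 1 = 30 = 2 · 3 · 5.
g is a primitive root iff g^(30/q) ≢ 1 (mod 31) for each prime q ∈ {2, 3, 5}.
g = 2: 2^15 ≡ 1 — hits 1, so not a primitive root.
g = 3: 3^15 ≡ 30; 3^10 ≡ 25; 3^6 ≡ 16 — none is 1, so 3 is a primitive root.
Hence the least primitive root of 31 is 3.

3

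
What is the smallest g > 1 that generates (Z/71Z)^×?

7

φ(71) = 71 − 1 = 70 = 2 · 5 · 7.
g is a primitive root iff g^(70/q) ≢ 1 (mod 71) for each prime q ∈ {2, 5, 7}.
g = 2: 2^35 ≡ 1 — hits 1, so not a primitive root.
g = 3: 3^35 ≡ 1 — hits 1, so not a primitive root.
g = 4: 4^35 ≡ 1 — hits 1, so not a primitive root.
g = 5: 5^35 ≡ 1 — hits 1, so not a primitive root.
g = 6: 6^35 ≡ 1 — hits 1, so not a primitive root.
g = 7: 7^35 ≡ 70; 7^14 ≡ 54; 7^10 ≡ 45 — none is 1, so 7 is a primitive root.
The smallest primitive root modulo 71 is 7.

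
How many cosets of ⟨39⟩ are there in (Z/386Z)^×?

3

Since 39 ∈ (Z/386Z)^×, its order divides φ(386) = φ(2)·φ(193) = 1·192 = 192 = 2^6 · 3.
Divisors of 192: 1, 2, 3, 4, 6, 8, 12, 16, 24, 32, 48, 64, 96, 192.
Compute 39^d (mod 386) for the divisors d until we hit 1:
39^1 ≡ 39 (mod 386)
39^2 ≡ 363 (mod 386)
39^3 ≡ 261 (mod 386)
39^4 ≡ 143 (mod 386)
39^6 ≡ 185 (mod 386)
39^8 ≡ 377 (mod 386)
39^12 ≡ 257 (mod 386)
39^16 ≡ 81 (mod 386)
39^24 ≡ 43 (mod 386)
39^32 ≡ 385 (mod 386)
39^48 ≡ 305 (mod 386)
39^64 ≡ 1 (mod 386) ✓
Thus |⟨39⟩| = ord(39) = 64.
Index = |(Z/386Z)^×| / |⟨39⟩| = 192 / 64 = 3.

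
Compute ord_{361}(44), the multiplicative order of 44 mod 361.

171

ord(44) | φ(361) = φ(19^2) = 19·(19−1) = 342 = 2 · 3^2 · 19.
Divisors of 342: 1, 2, 3, 6, 9, 18, 19, 38, 57, 114, 171, 342.
Evaluate successive powers at the divisors of 342:
44^1 ≡ 44 (mod 361)
44^2 ≡ 131 (mod 361)
44^3 ≡ 349 (mod 361)
44^6 ≡ 144 (mod 361)
44^9 ≡ 77 (mod 361)
44^18 ≡ 153 (mod 361)
44^19 ≡ 234 (mod 361)
44^38 ≡ 245 (mod 361)
44^57 ≡ 292 (mod 361)
44^114 ≡ 68 (mod 361)
44^171 ≡ 1 (mod 361) ✓
Therefore the multiplicative order of 44 modulo 361 is 171.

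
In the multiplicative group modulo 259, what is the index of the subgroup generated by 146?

Since 146 ∈ (Z/259Z)^×, its order divides φ(259) = φ(7·37) = (7−1)·(37−1) = 6·36 = 216 = 2^3 · 3^3.
Divisors of 216: 1, 2, 3, 4, 6, 8, 9, 12, 18, 24, 27, 36, 54, 72, 108, 216.
Test each divisor d:
146^1 ≡ 146 (mod 259)
146^2 ≡ 78 (mod 259)
146^3 ≡ 251 (mod 259)
146^4 ≡ 127 (mod 259)
146^6 ≡ 64 (mod 259)
146^8 ≡ 71 (mod 259)
146^9 ≡ 6 (mod 259)
146^12 ≡ 211 (mod 259)
146^18 ≡ 36 (mod 259)
146^24 ≡ 232 (mod 259)
146^27 ≡ 216 (mod 259)
146^36 ≡ 1 (mod 259) ✓
The order of 146 is 36, so the subgroup it generates has 36 elements.
The index is φ(259) / ord(146) = 216 / 36 = 6.

6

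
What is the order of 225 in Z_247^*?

By Lagrange's theorem, ord_247(225) divides φ(247) = φ(13·19) = (13−1)·(19−1) = 12·18 = 216 = 2^3 · 3^3.
Divisors of 216: 1, 2, 3, 4, 6, 8, 9, 12, 18, 24, 27, 36, 54, 72, 108, 216.
Test each divisor d:
225^1 ≡ 225 (mod 247)
225^2 ≡ 237 (mod 247)
225^3 ≡ 220 (mod 247)
225^4 ≡ 100 (mod 247)
225^6 ≡ 235 (mod 247)
225^8 ≡ 120 (mod 247)
225^9 ≡ 77 (mod 247)
225^12 ≡ 144 (mod 247)
225^18 ≡ 1 (mod 247) ✓
The smallest such exponent is 18, so the order of 225 is 18.

18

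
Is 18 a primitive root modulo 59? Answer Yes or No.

φ(59) = 59 − 1 = 58 = 2 · 29.
It suffices to check that the order of 18 is not a proper divisor of 58: compute 18^(58/q) for q ∈ {2, 29}.
18^29 ≡ 58 (mod 59)  [q = 2: ≢ 1 ✓]
18^2 ≡ 29 (mod 59)  [q = 29: ≢ 1 ✓]
All checks pass, so 18 has order 58 and is a primitive root modulo 59.

Yes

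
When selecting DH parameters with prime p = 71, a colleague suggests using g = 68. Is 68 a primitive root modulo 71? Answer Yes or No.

φ(71) = 71 − 1 = 70 = 2 · 5 · 7.
Test 68^(70/q) mod 71 for each prime factor q of 70:
68^35 ≡ 70 (mod 71)  [q = 2: ≢ 1 ✓]
68^14 ≡ 54 (mod 71)  [q = 5: ≢ 1 ✓]
68^10 ≡ 48 (mod 71)  [q = 7: ≢ 1 ✓]
None equal 1, so ord_71(68) = 70: 68 is a primitive root.

Yes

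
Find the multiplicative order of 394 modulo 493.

16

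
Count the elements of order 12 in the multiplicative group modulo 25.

0

φ(25) = φ(5^2) = 5·(5−1) = 20 = 2^2 · 5.
(Z/25Z)^× is cyclic (|G| = 20); a cyclic group of order m has exactly φ(d) elements of each order d | m, and none otherwise.
12 does not divide 20, so no element of (Z/25Z)^× has order 12.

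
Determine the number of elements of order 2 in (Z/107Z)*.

φ(107) = 107 − 1 = 106 = 2 · 53.
In a cyclic group of order 106, there are φ(d) elements of order d for each divisor d of 106, and zero for non-divisors.
2 | 106, and φ(2) = 2 − 1 = 1.

1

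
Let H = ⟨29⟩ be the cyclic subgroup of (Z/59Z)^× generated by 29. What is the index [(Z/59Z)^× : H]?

2

By Lagrange's theorem, ord_59(29) divides φ(59) = 59 − 1 = 58 = 2 · 29.
Divisors of 58: 1, 2, 29, 58.
Check 29^d mod 59 for each divisor in increasing order:
29^1 ≡ 29
29^2 ≡ 15
29^29 ≡ 1
So ord_59(29) = 29, hence |⟨29⟩| = 29.
Index = |(Z/59Z)^×| / |⟨29⟩| = 58 / 29 = 2.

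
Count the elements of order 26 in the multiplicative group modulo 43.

0

φ(43) = 43 − 1 = 42 = 2 · 3 · 7.
In a cyclic group of order 42, there are φ(d) elements of order d for each divisor d of 42, and zero for non-divisors.
Since 26 ∤ 42, the count is 0.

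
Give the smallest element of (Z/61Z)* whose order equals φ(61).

φ(61) = 61 − 1 = 60 = 2^2 · 3 · 5.
Test candidates g = 2, 3, … against the prime factors q ∈ {2, 3, 5} of φ(61): g is a generator iff g^(60/q) ≢ 1 for every such q.
g = 2: 2^30 ≡ 60; 2^20 ≡ 47; 2^12 ≡ 9 — none is 1, so 2 is a primitive root.
Hence the least primitive root of 61 is 2.

2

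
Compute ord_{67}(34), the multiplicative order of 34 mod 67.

66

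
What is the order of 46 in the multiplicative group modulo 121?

110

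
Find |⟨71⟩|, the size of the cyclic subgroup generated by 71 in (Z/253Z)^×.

Since 71 ∈ (Z/253Z)^×, its order divides φ(253) = φ(11·23) = (11−1)·(23−1) = 10·22 = 220 = 2^2 · 5 · 11.
Divisors of 220: 1, 2, 4, 5, 10, 11, 20, 22, 44, 55, 110, 220.
Test each divisor d:
71^1 ≡ 71 (mod 253)
71^2 ≡ 234 (mod 253)
71^4 ≡ 108 (mod 253)
71^5 ≡ 78 (mod 253)
71^10 ≡ 12 (mod 253)
71^11 ≡ 93 (mod 253)
71^20 ≡ 144 (mod 253)
71^22 ≡ 47 (mod 253)
71^44 ≡ 185 (mod 253)
71^55 ≡ 1 (mod 253) ✓
Therefore the multiplicative order of 71 modulo 253 is 55.

55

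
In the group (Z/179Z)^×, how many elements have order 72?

0

φ(179) = 179 − 1 = 178 = 2 · 89.
(Z/179Z)^× is cyclic (|G| = 178); a cyclic group of order m has exactly φ(d) elements of each order d | m, and none otherwise.
72 does not divide 178, so no element of (Z/179Z)^× has order 72.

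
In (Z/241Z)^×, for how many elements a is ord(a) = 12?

φ(241) = 241 − 1 = 240 = 2^4 · 3 · 5.
(Z/241Z)^× is cyclic (|G| = 240); a cyclic group of order m has exactly φ(d) elements of each order d | m, and none otherwise.
12 = 2^2 · 3 divides 240, and φ(12) = 4.

4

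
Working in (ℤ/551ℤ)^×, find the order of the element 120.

126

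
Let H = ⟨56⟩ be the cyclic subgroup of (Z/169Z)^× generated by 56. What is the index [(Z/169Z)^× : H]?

2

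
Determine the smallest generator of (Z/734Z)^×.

φ(734) = φ(2)·φ(367) = 1·366 = 366 = 2 · 3 · 61.
g is a primitive root iff g^(366/q) ≢ 1 (mod 734) for each prime q ∈ {2, 3, 61}.
g = 2: gcd(2, 734) = 2 > 1, not a unit — skip.
g = 3: 3^183 ≡ 733; 3^122 ≡ 1 — hits 1, so not a primitive root.
g = 4: gcd(4, 734) = 2 > 1, not a unit — skip.
g = 5: 5^183 ≡ 733; 5^122 ≡ 1 — hits 1, so not a primitive root.
g = 6: gcd(6, 734) = 2 > 1, not a unit — skip.
g = 7: 7^183 ≡ 1 — hits 1, so not a primitive root.
g = 8: gcd(8, 734) = 2 > 1, not a unit — skip.
g = 9: 9^183 ≡ 1 — hits 1, so not a primitive root.
g = 10: gcd(10, 734) = 2 > 1, not a unit — skip.
g = 11: 11^183 ≡ 733; 11^122 ≡ 283; 11^6 ≡ 419 — none is 1, so 11 is a primitive root.
The smallest primitive root modulo 734 is 11.

11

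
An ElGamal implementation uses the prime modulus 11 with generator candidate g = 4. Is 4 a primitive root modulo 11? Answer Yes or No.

No

φ(11) = 11 − 1 = 10 = 2 · 5.
4 is a primitive root mod 11 iff 4^(φ(11)/q) ≢ 1 for every prime q | φ(11), i.e. q ∈ {2, 5}.
4^5 ≡ 1 (mod 11)  [q = 2: ≡ 1 ✗]
4^2 ≡ 5 (mod 11)  [q = 5: ≢ 1 ✓]
The check at q = 2 fails, so 4 generates a proper subgroup.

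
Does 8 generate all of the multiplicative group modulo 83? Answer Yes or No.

Yes

φ(83) = 83 − 1 = 82 = 2 · 41.
It suffices to check that the order of 8 is not a proper divisor of 82: compute 8^(82/q) for q ∈ {2, 41}.
8^41 ≡ 82 (mod 83)  [q = 2: ≢ 1 ✓]
8^2 ≡ 64 (mod 83)  [q = 41: ≢ 1 ✓]
Every test exponent gives a nontrivial residue, hence 8 generates the full group.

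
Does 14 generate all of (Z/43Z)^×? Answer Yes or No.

φ(43) = 43 − 1 = 42 = 2 · 3 · 7.
It suffices to check that the order of 14 is not a proper divisor of 42: compute 14^(42/q) for q ∈ {2, 3, 7}.
14^21 ≡ 1 (mod 43)  [q = 2: ≡ 1 ✗]
14^14 ≡ 6 (mod 43)  [q = 3: ≢ 1 ✓]
14^6 ≡ 21 (mod 43)  [q = 7: ≢ 1 ✓]
Since 14^21 ≡ 1, the order of 14 divides 21 < 42, so 14 is not a primitive root.

No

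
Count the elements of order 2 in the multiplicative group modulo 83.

φ(83) = 83 − 1 = 82 = 2 · 41.
In a cyclic group of order 82, there are φ(d) elements of order d for each divisor d of 82, and zero for non-divisors.
2 | 82, and φ(2) = 2 − 1 = 1.

1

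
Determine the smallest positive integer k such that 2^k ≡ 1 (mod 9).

6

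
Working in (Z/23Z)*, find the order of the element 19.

22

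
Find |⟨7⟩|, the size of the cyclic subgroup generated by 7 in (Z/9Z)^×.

3

By Lagrange's theorem, ord_9(7) divides φ(9) = φ(3^2) = 3·(3−1) = 6 = 2 · 3.
Divisors of 6: 1, 2, 3, 6.
Test each divisor d:
7^1 ≡ 7 (mod 9)
7^2 ≡ 4 (mod 9)
7^3 ≡ 1 (mod 9) ✓
So ord_9(7) = 3.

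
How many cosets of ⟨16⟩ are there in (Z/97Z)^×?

8

ord(16) | φ(97) = 97 − 1 = 96 = 2^5 · 3.
Divisors of 96: 1, 2, 3, 4, 6, 8, 12, 16, 24, 32, 48, 96.
Compute 16^d (mod 97) for the divisors d until we hit 1:
16^1 ≡ 16 (mod 97)
16^2 ≡ 62 (mod 97)
16^3 ≡ 22 (mod 97)
16^4 ≡ 61 (mod 97)
16^6 ≡ 96 (mod 97)
16^8 ≡ 35 (mod 97)
16^12 ≡ 1 (mod 97) ✓
The order of 16 is 12, so the subgroup it generates has 12 elements.
The index is φ(97) / ord(16) = 96 / 12 = 8.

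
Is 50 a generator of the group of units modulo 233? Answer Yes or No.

φ(233) = 233 − 1 = 232 = 2^3 · 29.
An element g generates (Z/233Z)^× iff g^(232/q) ≢ 1 (mod 233) for each prime q ∈ {2, 29}.
50^116 ≡ 1 (mod 233)  [q = 2: ≡ 1 ✗]
50^8 ≡ 64 (mod 233)  [q = 29: ≢ 1 ✓]
50^116 ≡ 1 shows ord(50) | 116, strictly less than φ(233); not a primitive root.

No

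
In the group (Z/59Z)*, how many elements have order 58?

28

φ(59) = 59 − 1 = 58 = 2 · 29.
(Z/59Z)^× is cyclic (|G| = 58); a cyclic group of order m has exactly φ(d) elements of each order d | m, and none otherwise.
58 = 2 · 29 divides 58, and φ(58) = 28.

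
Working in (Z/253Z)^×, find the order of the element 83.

By Lagrange's theorem, ord_253(83) divides φ(253) = φ(11·23) = (11−1)·(23−1) = 10·22 = 220 = 2^2 · 5 · 11.
Divisors of 220: 1, 2, 4, 5, 10, 11, 20, 22, 44, 55, 110, 220.
Test each divisor d:
83^1 ≡ 83 (mod 253)
83^2 ≡ 58 (mod 253)
83^4 ≡ 75 (mod 253)
83^5 ≡ 153 (mod 253)
83^10 ≡ 133 (mod 253)
83^11 ≡ 160 (mod 253)
83^20 ≡ 232 (mod 253)
83^22 ≡ 47 (mod 253)
83^44 ≡ 185 (mod 253)
83^55 ≡ 252 (mod 253)
83^110 ≡ 1 (mod 253) ✓
The smallest such exponent is 110, so the order of 83 is 110.

110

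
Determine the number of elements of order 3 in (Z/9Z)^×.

φ(9) = φ(3^2) = 3·(3−1) = 6 = 2 · 3.
Since (Z/9Z)^× is cyclic of order 6, the number of elements of order d is φ(d) when d | 6 and 0 otherwise.
3 | 6, and φ(3) = 3 − 1 = 2.

2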